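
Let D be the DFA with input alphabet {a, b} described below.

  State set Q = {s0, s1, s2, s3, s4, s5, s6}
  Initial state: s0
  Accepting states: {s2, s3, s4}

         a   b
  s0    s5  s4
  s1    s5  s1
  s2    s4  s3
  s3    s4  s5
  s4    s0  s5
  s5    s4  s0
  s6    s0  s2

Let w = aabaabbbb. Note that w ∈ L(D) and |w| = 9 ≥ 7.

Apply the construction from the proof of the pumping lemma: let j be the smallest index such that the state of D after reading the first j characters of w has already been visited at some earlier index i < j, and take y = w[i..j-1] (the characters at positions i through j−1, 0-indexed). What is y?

ab

Run of D on w = a a b a a b b b b:
  step 0: s0  (start)
  step 1: s5  (read a: s0→s5)
  step 2: s4  (read a: s5→s4)
  step 3: s5  (read b: s4→s5)   ← first repeat (s5 seen earlier)
  step 4: s4  (read a: s5→s4)
  step 5: s0  (read a: s4→s0)
  step 6: s4  (read b: s0→s4)
  step 7: s5  (read b: s4→s5)
  step 8: s0  (read b: s5→s0)
  step 9: s4  (read b: s0→s4)

So i = 1, j = 3, giving x = w[0:1] = a, y = w[1:3] = ab, z = w[3:9] = aabbbb.
Check: |xy| = 3 ≤ 7 and |y| = 2 ≥ 1. Reading y takes D from s5 back to s5, so every xyⁱz is accepted.
Since D has 7 states, any run of length ≥ 7 visits 7+1 states, so by pigeonhole some state repeats within the first 7 steps — that repeat gives the pumpable loop.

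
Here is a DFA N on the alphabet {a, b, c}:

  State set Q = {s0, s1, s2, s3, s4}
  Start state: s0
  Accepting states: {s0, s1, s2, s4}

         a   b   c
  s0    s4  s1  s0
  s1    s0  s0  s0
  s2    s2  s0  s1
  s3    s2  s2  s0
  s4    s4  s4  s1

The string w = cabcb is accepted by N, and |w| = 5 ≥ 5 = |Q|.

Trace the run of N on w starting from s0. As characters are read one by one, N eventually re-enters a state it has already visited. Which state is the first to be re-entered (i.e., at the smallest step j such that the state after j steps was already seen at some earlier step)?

Run of N on w = c a b c b:
  step 0: s0  (start)
  step 1: s0  (read c: s0→s0)   ← first repeat (s0 seen earlier)
  step 2: s4  (read a: s0→s4)
  step 3: s4  (read b: s4→s4)
  step 4: s1  (read c: s4→s1)
  step 5: s0  (read b: s1→s0)

The earliest repeat is at step j = 1: N is in s0, which it already visited at step i = 0.

s0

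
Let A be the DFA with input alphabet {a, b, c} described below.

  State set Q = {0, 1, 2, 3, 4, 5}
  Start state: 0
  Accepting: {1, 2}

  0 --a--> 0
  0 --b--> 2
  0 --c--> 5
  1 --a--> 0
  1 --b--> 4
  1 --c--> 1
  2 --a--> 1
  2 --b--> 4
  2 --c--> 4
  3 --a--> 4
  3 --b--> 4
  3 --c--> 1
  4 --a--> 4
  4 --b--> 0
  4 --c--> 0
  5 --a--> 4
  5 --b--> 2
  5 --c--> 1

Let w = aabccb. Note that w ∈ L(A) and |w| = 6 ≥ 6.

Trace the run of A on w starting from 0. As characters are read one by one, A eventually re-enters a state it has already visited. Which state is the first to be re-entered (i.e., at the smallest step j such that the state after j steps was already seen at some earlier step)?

Run of A on w = a a b c c b:
  step 0: 0  (start)
  step 1: 0  (read a: 0→0)   ← first repeat (0 seen earlier)
  step 2: 0  (read a: 0→0)
  step 3: 2  (read b: 0→2)
  step 4: 4  (read c: 2→4)
  step 5: 0  (read c: 4→0)
  step 6: 2  (read b: 0→2)

The earliest repeat is at step j = 1: A is in 0, which it already visited at step i = 0.
The DFA has 6 states, so the proof of the pumping lemma guarantees a repeated state among the first 6+1 visited; the segment between the two visits is the pumpable y.

0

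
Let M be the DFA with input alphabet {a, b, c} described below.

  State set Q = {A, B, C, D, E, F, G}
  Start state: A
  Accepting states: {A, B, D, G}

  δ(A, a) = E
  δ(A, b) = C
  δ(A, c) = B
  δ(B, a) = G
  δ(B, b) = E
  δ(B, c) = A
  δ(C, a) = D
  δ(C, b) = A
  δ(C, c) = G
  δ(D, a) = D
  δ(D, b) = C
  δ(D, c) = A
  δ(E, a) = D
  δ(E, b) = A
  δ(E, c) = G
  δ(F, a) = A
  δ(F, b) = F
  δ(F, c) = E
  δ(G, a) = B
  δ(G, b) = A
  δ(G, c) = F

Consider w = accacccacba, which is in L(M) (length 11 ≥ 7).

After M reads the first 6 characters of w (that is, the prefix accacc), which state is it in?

A

State sequence: A -a-> E -c-> G -c-> F -a-> A -c-> B -c-> A

After reading 6 characters, M is in state A.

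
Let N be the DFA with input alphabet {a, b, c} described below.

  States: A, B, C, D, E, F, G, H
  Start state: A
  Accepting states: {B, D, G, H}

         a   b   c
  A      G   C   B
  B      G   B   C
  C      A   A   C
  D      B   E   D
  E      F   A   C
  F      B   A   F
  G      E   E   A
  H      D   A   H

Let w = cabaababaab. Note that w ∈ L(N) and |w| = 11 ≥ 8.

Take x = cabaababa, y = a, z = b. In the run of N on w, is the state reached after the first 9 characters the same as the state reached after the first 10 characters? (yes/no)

no

Run of N on the first 10 characters of w = c a b a a b a b a a:
  step 0: A  (start)
  step 1: B  (read c: A→B)
  step 2: G  (read a: B→G)
  step 3: E  (read b: G→E)
  step 4: F  (read a: E→F)
  step 5: B  (read a: F→B)
  step 6: B  (read b: B→B)
  step 7: G  (read a: B→G)
  step 8: E  (read b: G→E)
  step 9: F  (read a: E→F)
  step 10: B  (read a: F→B)

After x (step 9): F. After xy (step 10): B.
They differ (F ≠ B), so y is not a cycle from the state after x; this split is not the one the pumping-lemma construction produces, and pumping y need not keep the string in L(N).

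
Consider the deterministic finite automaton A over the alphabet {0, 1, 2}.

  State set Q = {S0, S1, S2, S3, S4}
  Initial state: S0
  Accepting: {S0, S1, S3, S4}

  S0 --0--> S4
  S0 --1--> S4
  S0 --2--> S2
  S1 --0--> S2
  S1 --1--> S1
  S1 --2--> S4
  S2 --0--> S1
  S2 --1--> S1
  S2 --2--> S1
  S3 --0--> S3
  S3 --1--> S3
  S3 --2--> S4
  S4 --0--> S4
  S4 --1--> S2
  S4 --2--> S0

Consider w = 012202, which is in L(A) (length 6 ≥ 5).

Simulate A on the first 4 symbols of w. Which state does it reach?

S4

State sequence: S0 -0-> S4 -1-> S2 -2-> S1 -2-> S4

After reading 4 characters, A is in state S4.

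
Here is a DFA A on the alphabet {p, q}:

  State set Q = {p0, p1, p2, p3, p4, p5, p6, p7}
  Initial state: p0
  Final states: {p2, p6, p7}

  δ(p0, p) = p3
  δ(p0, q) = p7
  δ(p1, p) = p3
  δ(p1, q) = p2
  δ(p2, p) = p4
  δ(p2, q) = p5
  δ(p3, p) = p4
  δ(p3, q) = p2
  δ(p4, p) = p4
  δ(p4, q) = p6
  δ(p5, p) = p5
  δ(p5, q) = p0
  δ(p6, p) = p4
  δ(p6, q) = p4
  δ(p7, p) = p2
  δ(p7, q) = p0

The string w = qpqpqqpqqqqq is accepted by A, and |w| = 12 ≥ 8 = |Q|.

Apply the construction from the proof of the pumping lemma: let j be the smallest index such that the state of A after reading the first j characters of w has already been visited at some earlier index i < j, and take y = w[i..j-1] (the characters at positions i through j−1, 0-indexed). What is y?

p

State sequence: p0 -q-> p7 -p-> p2 -q-> p5 -p-> p5 -q-> p0 -q-> p7 -p-> p2 -q-> p5 -q-> p0 -q-> p7 -q-> p0 -q-> p7
First repeat at step 4: p5 was already visited.

So i = 3, j = 4, giving x = w[0:3] = qpq, y = w[3:4] = p, z = w[4:12] = qqpqqqqq.
Check: |xy| = 4 ≤ 8 and |y| = 1 ≥ 1. Reading y takes A from p5 back to p5, so every xyⁱz is accepted.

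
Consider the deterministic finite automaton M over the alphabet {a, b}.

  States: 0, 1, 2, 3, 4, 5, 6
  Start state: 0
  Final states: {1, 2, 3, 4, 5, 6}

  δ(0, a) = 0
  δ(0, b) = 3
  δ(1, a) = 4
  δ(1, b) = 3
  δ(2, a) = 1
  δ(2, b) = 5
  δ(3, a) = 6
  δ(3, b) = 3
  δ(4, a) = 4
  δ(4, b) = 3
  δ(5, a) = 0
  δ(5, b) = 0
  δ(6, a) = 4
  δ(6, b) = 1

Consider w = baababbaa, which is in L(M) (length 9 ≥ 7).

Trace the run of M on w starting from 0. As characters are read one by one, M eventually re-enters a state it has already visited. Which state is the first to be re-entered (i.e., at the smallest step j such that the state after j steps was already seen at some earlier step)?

Run of M on w = b a a b a b b a a:
  step 0: 0  (start)
  step 1: 3  (read b: 0→3)
  step 2: 6  (read a: 3→6)
  step 3: 4  (read a: 6→4)
  step 4: 3  (read b: 4→3)   ← first repeat (3 seen earlier)
  step 5: 6  (read a: 3→6)
  step 6: 1  (read b: 6→1)
  step 7: 3  (read b: 1→3)
  step 8: 6  (read a: 3→6)
  step 9: 4  (read a: 6→4)

The earliest repeat is at step j = 4: M is in 3, which it already visited at step i = 1.
With |Q| = 7, pigeonhole forces a state repeat no later than step 7; the substring read between the first and second visits to that state can be pumped.

3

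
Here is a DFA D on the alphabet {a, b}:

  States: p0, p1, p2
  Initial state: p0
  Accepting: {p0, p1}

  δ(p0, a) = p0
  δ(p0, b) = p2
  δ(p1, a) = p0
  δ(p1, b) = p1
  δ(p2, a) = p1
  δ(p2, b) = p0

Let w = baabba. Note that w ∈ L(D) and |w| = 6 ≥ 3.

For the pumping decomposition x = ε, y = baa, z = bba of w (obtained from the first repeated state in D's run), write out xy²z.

xy^2z = ε·baa·baa·bba = baabaabba.
Reading y = baa takes D from p0 back to p0, so after x·y·y the machine is still in p0, and z then leads to the accepting state p0. Hence baabaabba ∈ L(D).

baabaabba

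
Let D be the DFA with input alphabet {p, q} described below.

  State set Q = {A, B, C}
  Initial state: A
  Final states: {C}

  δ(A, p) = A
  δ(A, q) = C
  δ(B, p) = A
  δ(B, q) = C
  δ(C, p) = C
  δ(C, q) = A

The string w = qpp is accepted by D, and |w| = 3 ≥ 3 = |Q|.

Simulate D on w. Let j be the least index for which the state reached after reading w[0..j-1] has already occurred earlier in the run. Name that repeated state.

C

Run of D on w = q p p:
  step 0: A  (start)
  step 1: C  (read q: A→C)
  step 2: C  (read p: C→C)   ← first repeat (C seen earlier)
  step 3: C  (read p: C→C)

The earliest repeat is at step j = 2: D is in C, which it already visited at step i = 1.
The DFA has 3 states, so the proof of the pumping lemma guarantees a repeated state among the first 3+1 visited; the segment between the two visits is the pumpable y.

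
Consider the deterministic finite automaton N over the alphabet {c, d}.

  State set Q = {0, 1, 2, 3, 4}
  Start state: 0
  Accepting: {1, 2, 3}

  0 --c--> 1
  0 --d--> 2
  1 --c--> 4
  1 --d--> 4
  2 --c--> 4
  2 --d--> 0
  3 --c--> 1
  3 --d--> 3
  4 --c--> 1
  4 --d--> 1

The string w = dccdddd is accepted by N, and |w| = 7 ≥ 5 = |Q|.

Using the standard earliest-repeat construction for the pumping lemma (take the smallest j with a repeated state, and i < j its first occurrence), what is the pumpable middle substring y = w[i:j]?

cd

State sequence: 0 -d-> 2 -c-> 4 -c-> 1 -d-> 4 -d-> 1 -d-> 4 -d-> 1
First repeat at step 4: 4 was already visited.

So i = 2, j = 4, giving x = w[0:2] = dc, y = w[2:4] = cd, z = w[4:7] = ddd.
Check: |xy| = 4 ≤ 5 and |y| = 2 ≥ 1. Reading y takes N from 4 back to 4, so every xyⁱz is accepted.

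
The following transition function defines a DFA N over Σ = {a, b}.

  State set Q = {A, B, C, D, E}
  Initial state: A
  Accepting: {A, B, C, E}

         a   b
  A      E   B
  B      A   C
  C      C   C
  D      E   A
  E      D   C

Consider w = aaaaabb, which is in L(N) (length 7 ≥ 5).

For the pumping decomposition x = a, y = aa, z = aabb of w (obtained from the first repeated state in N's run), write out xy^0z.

xy⁰z = xz = a·aabb = aaabb.
Reading y = aa takes N from E back to E, so after x the machine is still in E, and z then leads to the accepting state C. Hence aaabb ∈ L(N).

aaabb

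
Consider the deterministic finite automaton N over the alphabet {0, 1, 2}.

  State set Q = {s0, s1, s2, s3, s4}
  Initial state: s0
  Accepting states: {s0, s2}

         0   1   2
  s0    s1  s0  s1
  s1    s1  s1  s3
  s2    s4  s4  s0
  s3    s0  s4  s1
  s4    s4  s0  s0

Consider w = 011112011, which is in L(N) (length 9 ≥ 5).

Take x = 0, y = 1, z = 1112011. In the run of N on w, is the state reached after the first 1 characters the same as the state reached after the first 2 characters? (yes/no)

yes

Run of N on the first 2 characters of w = 0 1:
  step 0: s0  (start)
  step 1: s1  (read 0: s0→s1)
  step 2: s1  (read 1: s1→s1)

After x (step 1): s1. After xy (step 2): s1.
They match, so y = 1 drives N around a cycle from s1 back to itself; pumping y any number of times keeps N in s1 before reading z, and xyⁱz ∈ L(N) for every i ≥ 0.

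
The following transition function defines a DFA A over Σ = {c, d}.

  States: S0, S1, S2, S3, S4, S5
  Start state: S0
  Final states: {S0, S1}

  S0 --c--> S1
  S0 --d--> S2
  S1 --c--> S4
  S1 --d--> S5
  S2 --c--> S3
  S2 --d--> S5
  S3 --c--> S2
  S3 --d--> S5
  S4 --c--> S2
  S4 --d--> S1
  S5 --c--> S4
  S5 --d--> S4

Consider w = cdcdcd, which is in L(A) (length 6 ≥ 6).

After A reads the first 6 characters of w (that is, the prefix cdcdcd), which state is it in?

S1

Run of A on the first 6 characters of w = c d c d c d:
  step 0: S0  (start)
  step 1: S1  (read c: S0→S1)
  step 2: S5  (read d: S1→S5)
  step 3: S4  (read c: S5→S4)
  step 4: S1  (read d: S4→S1)
  step 5: S4  (read c: S1→S4)
  step 6: S1  (read d: S4→S1)

After reading 6 characters, A is in state S1.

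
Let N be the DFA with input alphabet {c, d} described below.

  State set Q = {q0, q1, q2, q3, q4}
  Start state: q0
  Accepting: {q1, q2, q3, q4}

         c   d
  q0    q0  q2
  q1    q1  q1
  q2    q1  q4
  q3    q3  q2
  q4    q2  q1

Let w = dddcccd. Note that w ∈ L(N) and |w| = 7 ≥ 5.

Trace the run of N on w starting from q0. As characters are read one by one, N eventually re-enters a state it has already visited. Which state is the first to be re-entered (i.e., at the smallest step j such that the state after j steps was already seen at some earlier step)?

q1

Run of N on w = d d d c c c d:
  step 0: q0  (start)
  step 1: q2  (read d: q0→q2)
  step 2: q4  (read d: q2→q4)
  step 3: q1  (read d: q4→q1)
  step 4: q1  (read c: q1→q1)   ← first repeat (q1 seen earlier)
  step 5: q1  (read c: q1→q1)
  step 6: q1  (read c: q1→q1)
  step 7: q1  (read d: q1→q1)

The earliest repeat is at step j = 4: N is in q1, which it already visited at step i = 3.
The DFA has 5 states, so the proof of the pumping lemma guarantees a repeated state among the first 5+1 visited; the segment between the two visits is the pumpable y.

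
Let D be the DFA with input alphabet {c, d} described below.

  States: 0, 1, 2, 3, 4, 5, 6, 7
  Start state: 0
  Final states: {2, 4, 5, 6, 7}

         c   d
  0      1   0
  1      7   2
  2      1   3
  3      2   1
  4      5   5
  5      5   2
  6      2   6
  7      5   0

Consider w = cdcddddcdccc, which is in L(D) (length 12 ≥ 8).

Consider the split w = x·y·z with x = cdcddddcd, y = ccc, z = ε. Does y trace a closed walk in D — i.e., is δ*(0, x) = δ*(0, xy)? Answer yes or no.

Run of D on the first 12 characters of w = c d c d d d d c d c c c:
  step 0: 0  (start)
  step 1: 1  (read c: 0→1)
  step 2: 2  (read d: 1→2)
  step 3: 1  (read c: 2→1)
  step 4: 2  (read d: 1→2)
  step 5: 3  (read d: 2→3)
  step 6: 1  (read d: 3→1)
  step 7: 2  (read d: 1→2)
  step 8: 1  (read c: 2→1)
  step 9: 2  (read d: 1→2)
  step 10: 1  (read c: 2→1)
  step 11: 7  (read c: 1→7)
  step 12: 5  (read c: 7→5)

After x (step 9): 2. After xy (step 12): 5.
They differ (2 ≠ 5), so y is not a cycle from the state after x; this split is not the one the pumping-lemma construction produces, and pumping y need not keep the string in L(D).

no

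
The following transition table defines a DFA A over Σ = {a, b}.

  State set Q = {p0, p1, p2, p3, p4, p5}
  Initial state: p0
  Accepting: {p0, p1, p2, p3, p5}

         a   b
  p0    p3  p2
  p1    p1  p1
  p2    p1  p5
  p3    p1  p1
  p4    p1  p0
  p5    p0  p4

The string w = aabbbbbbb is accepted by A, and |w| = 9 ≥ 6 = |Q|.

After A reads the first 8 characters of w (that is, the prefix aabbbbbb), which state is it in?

Run of A on the first 8 characters of w = a a b b b b b b:
  step 0: p0  (start)
  step 1: p3  (read a: p0→p3)
  step 2: p1  (read a: p3→p1)
  step 3: p1  (read b: p1→p1)
  step 4: p1  (read b: p1→p1)
  step 5: p1  (read b: p1→p1)
  step 6: p1  (read b: p1→p1)
  step 7: p1  (read b: p1→p1)
  step 8: p1  (read b: p1→p1)

After reading 8 characters, A is in state p1.

p1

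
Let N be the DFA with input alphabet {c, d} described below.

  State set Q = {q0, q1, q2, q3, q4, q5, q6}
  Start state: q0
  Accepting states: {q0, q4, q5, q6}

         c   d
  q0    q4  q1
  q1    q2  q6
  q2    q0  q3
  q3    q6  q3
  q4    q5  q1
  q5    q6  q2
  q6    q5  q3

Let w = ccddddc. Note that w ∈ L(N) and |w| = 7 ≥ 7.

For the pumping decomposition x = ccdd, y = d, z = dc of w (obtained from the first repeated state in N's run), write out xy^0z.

ccdddc

xy⁰z = xz = ccdd·dc = ccdddc.
Reading y = d takes N from q3 back to q3, so after x the machine is still in q3, and z then leads to the accepting state q6. Hence ccdddc ∈ L(N).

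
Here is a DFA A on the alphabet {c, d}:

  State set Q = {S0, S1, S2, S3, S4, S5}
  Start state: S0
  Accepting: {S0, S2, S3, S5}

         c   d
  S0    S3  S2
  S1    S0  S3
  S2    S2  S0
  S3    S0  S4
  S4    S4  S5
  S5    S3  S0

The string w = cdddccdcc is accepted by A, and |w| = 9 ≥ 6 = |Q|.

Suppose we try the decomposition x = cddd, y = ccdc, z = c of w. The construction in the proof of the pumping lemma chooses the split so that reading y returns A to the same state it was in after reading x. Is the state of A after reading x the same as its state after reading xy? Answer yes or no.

Run of A on the first 8 characters of w = c d d d c c d c:
  step 0: S0  (start)
  step 1: S3  (read c: S0→S3)
  step 2: S4  (read d: S3→S4)
  step 3: S5  (read d: S4→S5)
  step 4: S0  (read d: S5→S0)
  step 5: S3  (read c: S0→S3)
  step 6: S0  (read c: S3→S0)
  step 7: S2  (read d: S0→S2)
  step 8: S2  (read c: S2→S2)

After x (step 4): S0. After xy (step 8): S2.
They differ (S0 ≠ S2), so y is not a cycle from the state after x; this split is not the one the pumping-lemma construction produces, and pumping y need not keep the string in L(A).

no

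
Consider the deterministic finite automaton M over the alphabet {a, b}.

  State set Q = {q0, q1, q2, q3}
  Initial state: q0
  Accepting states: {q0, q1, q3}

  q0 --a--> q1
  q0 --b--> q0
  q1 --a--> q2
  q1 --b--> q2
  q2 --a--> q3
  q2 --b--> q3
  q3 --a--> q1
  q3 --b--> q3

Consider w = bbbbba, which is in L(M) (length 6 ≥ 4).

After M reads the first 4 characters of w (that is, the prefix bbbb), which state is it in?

State sequence: q0 -b-> q0 -b-> q0 -b-> q0 -b-> q0

After reading 4 characters, M is in state q0.

q0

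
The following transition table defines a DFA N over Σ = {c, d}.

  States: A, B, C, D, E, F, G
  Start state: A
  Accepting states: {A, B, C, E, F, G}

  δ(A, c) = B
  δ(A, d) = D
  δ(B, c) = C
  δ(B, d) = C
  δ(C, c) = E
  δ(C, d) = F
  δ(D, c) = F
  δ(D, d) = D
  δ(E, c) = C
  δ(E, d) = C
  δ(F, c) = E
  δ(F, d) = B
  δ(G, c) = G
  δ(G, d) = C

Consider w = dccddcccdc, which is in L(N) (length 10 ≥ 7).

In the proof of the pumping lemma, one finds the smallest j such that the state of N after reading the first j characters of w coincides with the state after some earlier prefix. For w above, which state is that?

F

Run of N on w = d c c d d c c c d c:
  step 0: A  (start)
  step 1: D  (read d: A→D)
  step 2: F  (read c: D→F)
  step 3: E  (read c: F→E)
  step 4: C  (read d: E→C)
  step 5: F  (read d: C→F)   ← first repeat (F seen earlier)
  step 6: E  (read c: F→E)
  step 7: C  (read c: E→C)
  step 8: E  (read c: C→E)
  step 9: C  (read d: E→C)
  step 10: E  (read c: C→E)

The earliest repeat is at step j = 5: N is in F, which it already visited at step i = 2.
Pumping length from the standard proof: p = 7 (the number of states). The repeated state found above gives |xy| = j ≤ 7 and |y| = j − i ≥ 1.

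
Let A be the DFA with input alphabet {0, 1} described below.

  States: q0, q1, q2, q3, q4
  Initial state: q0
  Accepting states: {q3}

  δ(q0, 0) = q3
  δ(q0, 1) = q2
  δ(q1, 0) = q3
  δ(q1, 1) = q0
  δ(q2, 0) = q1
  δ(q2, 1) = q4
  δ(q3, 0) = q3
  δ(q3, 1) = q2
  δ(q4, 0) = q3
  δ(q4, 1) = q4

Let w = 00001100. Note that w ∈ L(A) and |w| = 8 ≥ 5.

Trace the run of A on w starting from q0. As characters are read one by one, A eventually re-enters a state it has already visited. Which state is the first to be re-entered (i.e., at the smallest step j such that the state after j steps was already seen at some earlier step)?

q3

State sequence: q0 -0-> q3 -0-> q3 -0-> q3 -0-> q3 -1-> q2 -1-> q4 -0-> q3 -0-> q3
First repeat at step 2: q3 was already visited.

The earliest repeat is at step j = 2: A is in q3, which it already visited at step i = 1.
Since A has 5 states, any run of length ≥ 5 visits 5+1 states, so by pigeonhole some state repeats within the first 5 steps — that repeat gives the pumpable loop.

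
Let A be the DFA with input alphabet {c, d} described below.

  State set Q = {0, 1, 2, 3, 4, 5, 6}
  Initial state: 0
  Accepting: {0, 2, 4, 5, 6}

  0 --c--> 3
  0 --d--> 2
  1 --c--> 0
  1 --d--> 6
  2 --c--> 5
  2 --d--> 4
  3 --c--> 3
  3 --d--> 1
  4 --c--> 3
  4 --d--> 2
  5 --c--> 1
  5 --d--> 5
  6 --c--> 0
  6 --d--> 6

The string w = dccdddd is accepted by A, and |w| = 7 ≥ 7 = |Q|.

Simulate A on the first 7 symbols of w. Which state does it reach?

Run of A on the first 7 characters of w = d c c d d d d:
  step 0: 0  (start)
  step 1: 2  (read d: 0→2)
  step 2: 5  (read c: 2→5)
  step 3: 1  (read c: 5→1)
  step 4: 6  (read d: 1→6)
  step 5: 6  (read d: 6→6)
  step 6: 6  (read d: 6→6)
  step 7: 6  (read d: 6→6)

After reading 7 characters, A is in state 6.
(This kind of state-tracing is the core of the pumping-lemma construction: with 7 states, pigeonhole forces a repeat within the first 7 steps.)

6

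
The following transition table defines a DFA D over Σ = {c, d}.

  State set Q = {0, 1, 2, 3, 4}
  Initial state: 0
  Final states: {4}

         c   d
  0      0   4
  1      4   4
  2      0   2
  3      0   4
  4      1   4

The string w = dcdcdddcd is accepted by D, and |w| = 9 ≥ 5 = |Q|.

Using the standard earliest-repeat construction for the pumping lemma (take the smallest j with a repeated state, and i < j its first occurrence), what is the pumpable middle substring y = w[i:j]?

State sequence: 0 -d-> 4 -c-> 1 -d-> 4 -c-> 1 -d-> 4 -d-> 4 -d-> 4 -c-> 1 -d-> 4
First repeat at step 3: 4 was already visited.

So i = 1, j = 3, giving x = w[0:1] = d, y = w[1:3] = cd, z = w[3:9] = cdddcd.
Check: |xy| = 3 ≤ 5 and |y| = 2 ≥ 1. Reading y takes D from 4 back to 4, so every xyⁱz is accepted.
Since D has 5 states, any run of length ≥ 5 visits 5+1 states, so by pigeonhole some state repeats within the first 5 steps — that repeat gives the pumpable loop.

cd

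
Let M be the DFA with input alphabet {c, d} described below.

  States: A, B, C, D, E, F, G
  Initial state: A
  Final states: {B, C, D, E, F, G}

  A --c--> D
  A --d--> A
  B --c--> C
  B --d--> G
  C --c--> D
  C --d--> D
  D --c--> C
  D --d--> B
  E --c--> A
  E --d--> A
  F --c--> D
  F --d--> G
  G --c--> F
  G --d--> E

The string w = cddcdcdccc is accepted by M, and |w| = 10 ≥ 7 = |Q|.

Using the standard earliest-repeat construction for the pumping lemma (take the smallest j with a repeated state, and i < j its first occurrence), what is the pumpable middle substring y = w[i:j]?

State sequence: A -c-> D -d-> B -d-> G -c-> F -d-> G -c-> F -d-> G -c-> F -c-> D -c-> C
First repeat at step 5: G was already visited.

So i = 3, j = 5, giving x = w[0:3] = cdd, y = w[3:5] = cd, z = w[5:10] = cdccc.
Check: |xy| = 5 ≤ 7 and |y| = 2 ≥ 1. Reading y takes M from G back to G, so every xyⁱz is accepted.
The DFA has 7 states, so the proof of the pumping lemma guarantees a repeated state among the first 7+1 visited; the segment between the two visits is the pumpable y.

cd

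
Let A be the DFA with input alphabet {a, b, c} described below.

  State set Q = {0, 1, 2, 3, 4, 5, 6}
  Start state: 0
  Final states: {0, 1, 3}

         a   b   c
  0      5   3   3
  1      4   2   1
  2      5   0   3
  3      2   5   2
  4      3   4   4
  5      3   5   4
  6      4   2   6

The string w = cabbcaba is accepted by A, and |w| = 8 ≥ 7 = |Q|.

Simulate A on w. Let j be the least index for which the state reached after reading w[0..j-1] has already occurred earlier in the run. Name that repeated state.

State sequence: 0 -c-> 3 -a-> 2 -b-> 0 -b-> 3 -c-> 2 -a-> 5 -b-> 5 -a-> 3
First repeat at step 3: 0 was already visited.

The earliest repeat is at step j = 3: A is in 0, which it already visited at step i = 0.
The DFA has 7 states, so the proof of the pumping lemma guarantees a repeated state among the first 7+1 visited; the segment between the two visits is the pumpable y.

0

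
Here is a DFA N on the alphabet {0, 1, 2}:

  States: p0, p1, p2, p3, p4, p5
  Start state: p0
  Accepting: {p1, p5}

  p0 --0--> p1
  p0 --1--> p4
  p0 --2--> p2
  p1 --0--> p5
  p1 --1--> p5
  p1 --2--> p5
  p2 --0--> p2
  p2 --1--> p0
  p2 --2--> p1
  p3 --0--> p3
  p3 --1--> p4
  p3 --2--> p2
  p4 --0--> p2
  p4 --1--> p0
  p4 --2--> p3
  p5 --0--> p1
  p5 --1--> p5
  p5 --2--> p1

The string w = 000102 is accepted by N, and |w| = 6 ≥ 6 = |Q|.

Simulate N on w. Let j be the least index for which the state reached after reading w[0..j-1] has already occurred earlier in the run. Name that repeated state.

p1

Run of N on w = 0 0 0 1 0 2:
  step 0: p0  (start)
  step 1: p1  (read 0: p0→p1)
  step 2: p5  (read 0: p1→p5)
  step 3: p1  (read 0: p5→p1)   ← first repeat (p1 seen earlier)
  step 4: p5  (read 1: p1→p5)
  step 5: p1  (read 0: p5→p1)
  step 6: p5  (read 2: p1→p5)

The earliest repeat is at step j = 3: N is in p1, which it already visited at step i = 1.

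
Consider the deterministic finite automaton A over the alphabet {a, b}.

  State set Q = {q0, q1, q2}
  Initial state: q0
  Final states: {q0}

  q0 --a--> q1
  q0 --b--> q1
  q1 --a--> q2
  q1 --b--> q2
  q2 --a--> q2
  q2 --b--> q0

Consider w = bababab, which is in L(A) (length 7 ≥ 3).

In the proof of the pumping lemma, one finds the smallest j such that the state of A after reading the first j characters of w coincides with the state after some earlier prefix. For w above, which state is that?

q0

Run of A on w = b a b a b a b:
  step 0: q0  (start)
  step 1: q1  (read b: q0→q1)
  step 2: q2  (read a: q1→q2)
  step 3: q0  (read b: q2→q0)   ← first repeat (q0 seen earlier)
  step 4: q1  (read a: q0→q1)
  step 5: q2  (read b: q1→q2)
  step 6: q2  (read a: q2→q2)
  step 7: q0  (read b: q2→q0)

The earliest repeat is at step j = 3: A is in q0, which it already visited at step i = 0.
Pumping length from the standard proof: p = 3 (the number of states). The repeated state found above gives |xy| = j ≤ 3 and |y| = j − i ≥ 1.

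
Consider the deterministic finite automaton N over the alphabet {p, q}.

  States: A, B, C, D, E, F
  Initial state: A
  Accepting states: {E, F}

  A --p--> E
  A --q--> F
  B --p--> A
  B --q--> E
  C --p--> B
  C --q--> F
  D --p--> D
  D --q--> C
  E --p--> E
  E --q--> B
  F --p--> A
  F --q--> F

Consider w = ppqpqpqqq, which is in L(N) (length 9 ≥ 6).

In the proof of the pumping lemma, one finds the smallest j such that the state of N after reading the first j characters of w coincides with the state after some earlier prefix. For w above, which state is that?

Run of N on w = p p q p q p q q q:
  step 0: A  (start)
  step 1: E  (read p: A→E)
  step 2: E  (read p: E→E)   ← first repeat (E seen earlier)
  step 3: B  (read q: E→B)
  step 4: A  (read p: B→A)
  step 5: F  (read q: A→F)
  step 6: A  (read p: F→A)
  step 7: F  (read q: A→F)
  step 8: F  (read q: F→F)
  step 9: F  (read q: F→F)

The earliest repeat is at step j = 2: N is in E, which it already visited at step i = 1.

E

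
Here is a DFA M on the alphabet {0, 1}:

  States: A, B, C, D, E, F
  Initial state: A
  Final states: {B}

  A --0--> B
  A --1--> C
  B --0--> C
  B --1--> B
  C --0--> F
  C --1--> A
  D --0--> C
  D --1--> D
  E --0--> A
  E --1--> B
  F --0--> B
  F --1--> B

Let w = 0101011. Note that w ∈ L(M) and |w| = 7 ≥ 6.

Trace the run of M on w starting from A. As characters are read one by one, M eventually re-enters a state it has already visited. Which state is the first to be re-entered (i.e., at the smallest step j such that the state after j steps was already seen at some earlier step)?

B

Run of M on w = 0 1 0 1 0 1 1:
  step 0: A  (start)
  step 1: B  (read 0: A→B)
  step 2: B  (read 1: B→B)   ← first repeat (B seen earlier)
  step 3: C  (read 0: B→C)
  step 4: A  (read 1: C→A)
  step 5: B  (read 0: A→B)
  step 6: B  (read 1: B→B)
  step 7: B  (read 1: B→B)

The earliest repeat is at step j = 2: M is in B, which it already visited at step i = 1.
With |Q| = 6, pigeonhole forces a state repeat no later than step 6; the substring read between the first and second visits to that state can be pumped.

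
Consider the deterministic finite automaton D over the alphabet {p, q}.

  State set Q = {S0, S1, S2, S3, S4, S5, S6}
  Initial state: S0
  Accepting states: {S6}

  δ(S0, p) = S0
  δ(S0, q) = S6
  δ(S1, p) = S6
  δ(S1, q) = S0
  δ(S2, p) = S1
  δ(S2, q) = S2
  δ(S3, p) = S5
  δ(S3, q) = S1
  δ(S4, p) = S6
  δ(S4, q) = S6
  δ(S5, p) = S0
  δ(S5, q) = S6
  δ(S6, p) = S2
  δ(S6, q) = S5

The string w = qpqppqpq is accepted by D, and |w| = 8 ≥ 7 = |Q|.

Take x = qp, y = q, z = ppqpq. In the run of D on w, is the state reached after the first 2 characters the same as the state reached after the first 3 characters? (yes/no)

State sequence: S0 -q-> S6 -p-> S2 -q-> S2

After x (step 2): S2. After xy (step 3): S2.
They match, so y = q drives D around a cycle from S2 back to itself; pumping y any number of times keeps D in S2 before reading z, and xyⁱz ∈ L(D) for every i ≥ 0.

yes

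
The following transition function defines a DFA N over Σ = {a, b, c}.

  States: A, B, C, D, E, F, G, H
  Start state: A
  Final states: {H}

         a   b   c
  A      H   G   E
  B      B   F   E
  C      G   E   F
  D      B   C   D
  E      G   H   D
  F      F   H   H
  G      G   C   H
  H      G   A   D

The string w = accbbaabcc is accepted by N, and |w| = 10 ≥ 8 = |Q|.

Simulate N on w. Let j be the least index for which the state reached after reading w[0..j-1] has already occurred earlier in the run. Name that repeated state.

D

Run of N on w = a c c b b a a b c c:
  step 0: A  (start)
  step 1: H  (read a: A→H)
  step 2: D  (read c: H→D)
  step 3: D  (read c: D→D)   ← first repeat (D seen earlier)
  step 4: C  (read b: D→C)
  step 5: E  (read b: C→E)
  step 6: G  (read a: E→G)
  step 7: G  (read a: G→G)
  step 8: C  (read b: G→C)
  step 9: F  (read c: C→F)
  step 10: H  (read c: F→H)

The earliest repeat is at step j = 3: N is in D, which it already visited at step i = 2.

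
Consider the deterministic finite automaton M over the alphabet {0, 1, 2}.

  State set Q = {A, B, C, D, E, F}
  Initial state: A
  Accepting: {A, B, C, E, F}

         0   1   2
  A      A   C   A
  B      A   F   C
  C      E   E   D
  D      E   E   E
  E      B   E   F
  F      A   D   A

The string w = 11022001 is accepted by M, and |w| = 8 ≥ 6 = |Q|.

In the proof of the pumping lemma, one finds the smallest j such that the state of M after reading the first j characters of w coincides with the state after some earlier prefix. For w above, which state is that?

C

Run of M on w = 1 1 0 2 2 0 0 1:
  step 0: A  (start)
  step 1: C  (read 1: A→C)
  step 2: E  (read 1: C→E)
  step 3: B  (read 0: E→B)
  step 4: C  (read 2: B→C)   ← first repeat (C seen earlier)
  step 5: D  (read 2: C→D)
  step 6: E  (read 0: D→E)
  step 7: B  (read 0: E→B)
  step 8: F  (read 1: B→F)

The earliest repeat is at step j = 4: M is in C, which it already visited at step i = 1.
With |Q| = 6, pigeonhole forces a state repeat no later than step 6; the substring read between the first and second visits to that state can be pumped.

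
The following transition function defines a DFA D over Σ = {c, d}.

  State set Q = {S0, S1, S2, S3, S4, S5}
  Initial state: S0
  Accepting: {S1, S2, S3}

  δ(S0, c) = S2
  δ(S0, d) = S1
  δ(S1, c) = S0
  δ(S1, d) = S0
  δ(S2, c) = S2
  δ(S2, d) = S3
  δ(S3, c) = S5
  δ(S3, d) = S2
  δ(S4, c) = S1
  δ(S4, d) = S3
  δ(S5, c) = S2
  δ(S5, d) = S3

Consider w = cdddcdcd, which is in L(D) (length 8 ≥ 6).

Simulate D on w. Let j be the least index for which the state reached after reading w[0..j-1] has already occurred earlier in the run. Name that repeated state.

State sequence: S0 -c-> S2 -d-> S3 -d-> S2 -d-> S3 -c-> S5 -d-> S3 -c-> S5 -d-> S3
First repeat at step 3: S2 was already visited.

The earliest repeat is at step j = 3: D is in S2, which it already visited at step i = 1.
The DFA has 6 states, so the proof of the pumping lemma guarantees a repeated state among the first 6+1 visited; the segment between the two visits is the pumpable y.

S2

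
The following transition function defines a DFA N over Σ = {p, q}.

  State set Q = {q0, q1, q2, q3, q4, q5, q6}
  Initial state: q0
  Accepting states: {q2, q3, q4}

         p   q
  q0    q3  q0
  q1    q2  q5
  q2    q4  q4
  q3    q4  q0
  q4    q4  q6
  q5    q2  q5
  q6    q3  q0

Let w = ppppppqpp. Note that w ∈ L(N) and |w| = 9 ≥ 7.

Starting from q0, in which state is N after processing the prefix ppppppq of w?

Run of N on the first 7 characters of w = p p p p p p q:
  step 0: q0  (start)
  step 1: q3  (read p: q0→q3)
  step 2: q4  (read p: q3→q4)
  step 3: q4  (read p: q4→q4)
  step 4: q4  (read p: q4→q4)
  step 5: q4  (read p: q4→q4)
  step 6: q4  (read p: q4→q4)
  step 7: q6  (read q: q4→q6)

After reading 7 characters, N is in state q6.

q6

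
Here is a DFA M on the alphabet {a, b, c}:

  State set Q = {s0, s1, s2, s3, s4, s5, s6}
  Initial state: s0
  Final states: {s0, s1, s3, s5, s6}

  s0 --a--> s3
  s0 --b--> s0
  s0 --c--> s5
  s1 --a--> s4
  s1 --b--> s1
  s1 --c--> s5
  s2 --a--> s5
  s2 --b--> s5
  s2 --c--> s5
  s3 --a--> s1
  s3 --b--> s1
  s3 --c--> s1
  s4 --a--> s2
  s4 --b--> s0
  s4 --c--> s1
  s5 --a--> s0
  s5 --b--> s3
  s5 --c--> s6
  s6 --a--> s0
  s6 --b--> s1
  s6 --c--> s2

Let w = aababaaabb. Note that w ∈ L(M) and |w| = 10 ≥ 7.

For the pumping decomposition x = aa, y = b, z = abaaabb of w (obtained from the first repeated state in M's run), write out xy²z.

xy^2z = aa·b·b·abaaabb = aabbabaaabb.
Reading y = b takes M from s1 back to s1, so after x·y·y the machine is still in s1, and z then leads to the accepting state s0. Hence aabbabaaabb ∈ L(M).

aabbabaaabb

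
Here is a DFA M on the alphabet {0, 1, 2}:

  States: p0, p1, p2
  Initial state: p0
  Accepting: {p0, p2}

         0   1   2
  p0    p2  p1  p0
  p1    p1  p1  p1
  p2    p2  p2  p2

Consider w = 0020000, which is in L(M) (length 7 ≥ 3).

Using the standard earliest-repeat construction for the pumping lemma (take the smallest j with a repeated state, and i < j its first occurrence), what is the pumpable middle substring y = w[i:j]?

State sequence: p0 -0-> p2 -0-> p2 -2-> p2 -0-> p2 -0-> p2 -0-> p2 -0-> p2
First repeat at step 2: p2 was already visited.

So i = 1, j = 2, giving x = w[0:1] = 0, y = w[1:2] = 0, z = w[2:7] = 20000.
Check: |xy| = 2 ≤ 3 and |y| = 1 ≥ 1. Reading y takes M from p2 back to p2, so every xyⁱz is accepted.

0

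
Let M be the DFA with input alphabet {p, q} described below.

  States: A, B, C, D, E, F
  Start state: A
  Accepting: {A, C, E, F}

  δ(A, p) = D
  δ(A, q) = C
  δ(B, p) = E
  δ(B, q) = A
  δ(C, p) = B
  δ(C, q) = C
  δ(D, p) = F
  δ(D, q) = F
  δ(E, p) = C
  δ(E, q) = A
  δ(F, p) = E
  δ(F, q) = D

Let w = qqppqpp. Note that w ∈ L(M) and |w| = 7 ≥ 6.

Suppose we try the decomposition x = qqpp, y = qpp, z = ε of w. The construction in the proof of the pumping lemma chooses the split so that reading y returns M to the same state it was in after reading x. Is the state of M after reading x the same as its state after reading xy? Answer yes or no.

no

State sequence: A -q-> C -q-> C -p-> B -p-> E -q-> A -p-> D -p-> F

After x (step 4): E. After xy (step 7): F.
They differ (E ≠ F), so y is not a cycle from the state after x; this split is not the one the pumping-lemma construction produces, and pumping y need not keep the string in L(M).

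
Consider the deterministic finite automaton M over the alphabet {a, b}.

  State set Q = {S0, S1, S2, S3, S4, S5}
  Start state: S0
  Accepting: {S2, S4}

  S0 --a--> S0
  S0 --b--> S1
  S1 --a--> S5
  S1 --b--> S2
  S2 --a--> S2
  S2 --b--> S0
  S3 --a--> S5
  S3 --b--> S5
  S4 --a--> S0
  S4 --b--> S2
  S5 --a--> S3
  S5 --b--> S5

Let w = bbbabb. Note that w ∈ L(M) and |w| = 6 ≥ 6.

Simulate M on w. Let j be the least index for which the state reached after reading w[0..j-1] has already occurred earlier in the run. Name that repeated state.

Run of M on w = b b b a b b:
  step 0: S0  (start)
  step 1: S1  (read b: S0→S1)
  step 2: S2  (read b: S1→S2)
  step 3: S0  (read b: S2→S0)   ← first repeat (S0 seen earlier)
  step 4: S0  (read a: S0→S0)
  step 5: S1  (read b: S0→S1)
  step 6: S2  (read b: S1→S2)

The earliest repeat is at step j = 3: M is in S0, which it already visited at step i = 0.
With |Q| = 6, pigeonhole forces a state repeat no later than step 6; the substring read between the first and second visits to that state can be pumped.

S0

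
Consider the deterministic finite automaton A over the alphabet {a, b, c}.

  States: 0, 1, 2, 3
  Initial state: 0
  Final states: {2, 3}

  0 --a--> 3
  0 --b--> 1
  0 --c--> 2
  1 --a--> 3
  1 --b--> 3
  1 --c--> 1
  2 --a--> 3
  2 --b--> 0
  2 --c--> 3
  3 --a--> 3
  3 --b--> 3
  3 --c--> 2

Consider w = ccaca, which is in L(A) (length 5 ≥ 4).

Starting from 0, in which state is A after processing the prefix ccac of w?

2

Run of A on the first 4 characters of w = c c a c:
  step 0: 0  (start)
  step 1: 2  (read c: 0→2)
  step 2: 3  (read c: 2→3)
  step 3: 3  (read a: 3→3)
  step 4: 2  (read c: 3→2)

After reading 4 characters, A is in state 2.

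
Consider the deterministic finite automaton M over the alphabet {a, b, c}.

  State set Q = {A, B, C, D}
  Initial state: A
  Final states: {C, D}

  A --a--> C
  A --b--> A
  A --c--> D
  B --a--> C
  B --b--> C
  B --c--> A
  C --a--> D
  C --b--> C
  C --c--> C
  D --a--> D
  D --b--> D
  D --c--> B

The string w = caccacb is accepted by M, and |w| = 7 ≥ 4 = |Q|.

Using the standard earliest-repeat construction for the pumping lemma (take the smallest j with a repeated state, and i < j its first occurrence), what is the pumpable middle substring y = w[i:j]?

a

Run of M on w = c a c c a c b:
  step 0: A  (start)
  step 1: D  (read c: A→D)
  step 2: D  (read a: D→D)   ← first repeat (D seen earlier)
  step 3: B  (read c: D→B)
  step 4: A  (read c: B→A)
  step 5: C  (read a: A→C)
  step 6: C  (read c: C→C)
  step 7: C  (read b: C→C)

So i = 1, j = 2, giving x = w[0:1] = c, y = w[1:2] = a, z = w[2:7] = ccacb.
Check: |xy| = 2 ≤ 4 and |y| = 1 ≥ 1. Reading y takes M from D back to D, so every xyⁱz is accepted.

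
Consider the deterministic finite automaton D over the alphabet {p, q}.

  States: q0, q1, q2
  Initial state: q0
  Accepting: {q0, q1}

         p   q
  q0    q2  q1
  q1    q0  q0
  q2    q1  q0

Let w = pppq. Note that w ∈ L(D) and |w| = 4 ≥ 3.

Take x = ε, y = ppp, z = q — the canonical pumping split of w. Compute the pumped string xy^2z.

ppppppq

xy^2z = ε·ppp·ppp·q = ppppppq.
Reading y = ppp takes D from q0 back to q0, so after x·y·y the machine is still in q0, and z then leads to the accepting state q1. Hence ppppppq ∈ L(D).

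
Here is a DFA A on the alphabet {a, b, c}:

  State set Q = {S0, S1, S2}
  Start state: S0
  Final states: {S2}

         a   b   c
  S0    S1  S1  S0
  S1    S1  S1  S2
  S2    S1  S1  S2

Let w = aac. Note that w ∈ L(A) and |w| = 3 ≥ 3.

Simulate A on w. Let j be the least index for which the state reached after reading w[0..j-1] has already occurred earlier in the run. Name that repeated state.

State sequence: S0 -a-> S1 -a-> S1 -c-> S2
First repeat at step 2: S1 was already visited.

The earliest repeat is at step j = 2: A is in S1, which it already visited at step i = 1.
Since A has 3 states, any run of length ≥ 3 visits 3+1 states, so by pigeonhole some state repeats within the first 3 steps — that repeat gives the pumpable loop.

S1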